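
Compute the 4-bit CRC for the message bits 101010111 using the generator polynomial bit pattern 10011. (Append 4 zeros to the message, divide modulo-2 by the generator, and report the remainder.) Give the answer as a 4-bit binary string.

Append 4 zeros: 1010101110000. Divide by 10011 (XOR where the leading bit is 1):
  pos 0: 10101 XOR 10011 = 00110
  pos 2: 11001 XOR 10011 = 01010
  pos 3: 10101 XOR 10011 = 00110
  pos 5: 11010 XOR 10011 = 01001
  pos 6: 10010 XOR 10011 = 00001
Remainder (last 4 bits) = 0100. This is the CRC / FCS.

0100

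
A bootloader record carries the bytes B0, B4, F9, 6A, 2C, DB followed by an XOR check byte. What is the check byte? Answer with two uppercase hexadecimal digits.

60

XOR the bytes together:
  start with 0xB0
  0xB0 ⊕ 0xB4 = 0x04
  0x04 ⊕ 0xF9 = 0xFD
  0xFD ⊕ 0x6A = 0x97
  0x97 ⊕ 0x2C = 0xBB
  0xBB ⊕ 0xDB = 0x60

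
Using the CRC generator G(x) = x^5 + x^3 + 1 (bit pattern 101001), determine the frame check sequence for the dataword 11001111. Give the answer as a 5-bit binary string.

11101

Append 5 zeros: 1100111100000. Divide by 101001 (XOR where the leading bit is 1):
  pos 0: 110011 XOR 101001 = 011010
  pos 1: 110101 XOR 101001 = 011100
  pos 2: 111001 XOR 101001 = 010000
  pos 3: 100000 XOR 101001 = 001001
  pos 5: 100100 XOR 101001 = 001101
  pos 7: 110100 XOR 101001 = 011101
Remainder (last 5 bits) = 11101. This is the CRC / FCS.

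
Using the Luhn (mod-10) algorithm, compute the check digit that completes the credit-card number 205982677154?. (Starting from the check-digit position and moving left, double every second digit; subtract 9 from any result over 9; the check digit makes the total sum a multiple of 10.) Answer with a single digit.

Partial digits right→left: 4 5 1 7 7 6 2 8 9 5 0 2
Double every second digit counting from the check-digit position (so the 1st, 3rd, 5th, ... of the partial from the right).
  doubled (with −9 where >9): 8 2 5 4 9 0 → sum 28
  kept as-is: 5 7 6 8 5 2 → sum 33
Total = 28 + 33 = 61.
Check digit = (10 − (61 mod 10)) mod 10 = 9.

9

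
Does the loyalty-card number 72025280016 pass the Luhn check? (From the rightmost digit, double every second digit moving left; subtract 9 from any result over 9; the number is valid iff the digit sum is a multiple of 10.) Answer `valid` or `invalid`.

From the right, keep odd positions and double even positions (subtract 9 from any doubled value over 9):
  doubled (positions 2,4,...): 2 0 4 4 4 → sum 14
  kept (positions 1,3,...): 6 0 8 5 0 7 → sum 26
Total = 40.
40 mod 10 = 0, so the number is valid.

valid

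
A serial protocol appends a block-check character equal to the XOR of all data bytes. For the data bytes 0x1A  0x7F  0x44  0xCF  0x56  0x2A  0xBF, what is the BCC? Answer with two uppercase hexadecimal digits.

XOR the bytes together:
  start with 0x1A
  0x1A ⊕ 0x7F = 0x65
  0x65 ⊕ 0x44 = 0x21
  0x21 ⊕ 0xCF = 0xEE
  0xEE ⊕ 0x56 = 0xB8
  0xB8 ⊕ 0x2A = 0x92
  0x92 ⊕ 0xBF = 0x2D

2D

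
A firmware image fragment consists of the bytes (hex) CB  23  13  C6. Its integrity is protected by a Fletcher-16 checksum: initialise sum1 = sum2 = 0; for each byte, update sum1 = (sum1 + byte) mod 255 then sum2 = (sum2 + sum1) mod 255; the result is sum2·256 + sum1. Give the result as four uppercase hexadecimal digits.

85C8

Running sums (mod 255):
  after byte 0 (CB): sum1=203, sum2=203
  after byte 1 (23): sum1=238, sum2=186
  after byte 2 (13): sum1=2, sum2=188
  after byte 3 (C6): sum1=200, sum2=133
Checksum = sum2·256 + sum1 = 133·256 + 200 = 34248 = 0x85C8.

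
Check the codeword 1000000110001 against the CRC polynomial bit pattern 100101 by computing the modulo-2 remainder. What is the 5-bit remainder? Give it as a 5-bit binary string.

11010

Modulo-2 division of 1000000110001 by 100101:
  pos 0: 100000 XOR 100101 = 000101
  pos 3: 101011 XOR 100101 = 001110
  pos 5: 111000 XOR 100101 = 011101
  pos 6: 111010 XOR 100101 = 011111
  pos 7: 111111 XOR 100101 = 011010
Remainder = 11010 (nonzero — an error is detected).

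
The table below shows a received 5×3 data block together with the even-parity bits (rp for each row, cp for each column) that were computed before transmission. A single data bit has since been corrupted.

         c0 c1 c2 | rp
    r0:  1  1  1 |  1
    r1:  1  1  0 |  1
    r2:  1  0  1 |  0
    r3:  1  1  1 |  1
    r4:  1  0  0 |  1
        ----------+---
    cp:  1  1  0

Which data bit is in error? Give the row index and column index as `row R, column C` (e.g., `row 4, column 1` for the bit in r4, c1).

row 1, column 2

Recompute each row's even parity and compare to rp:
  r0: data parity 1, sent rp 1 → ok
  r1: data parity 0, sent rp 1 → mismatch
  r2: data parity 0, sent rp 0 → ok
  r3: data parity 1, sent rp 1 → ok
  r4: data parity 1, sent rp 1 → ok
Recompute each column's even parity and compare to cp:
  c0: data parity 1, sent cp 1 → ok
  c1: data parity 1, sent cp 1 → ok
  c2: data parity 1, sent cp 0 → mismatch
Exactly one row (r1) and one column (c2) fail → the flipped bit is at their intersection.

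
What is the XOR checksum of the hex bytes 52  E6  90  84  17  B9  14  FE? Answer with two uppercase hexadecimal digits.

XOR the bytes together:
  start with 0x52
  0x52 ⊕ 0xE6 = 0xB4
  0xB4 ⊕ 0x90 = 0x24
  0x24 ⊕ 0x84 = 0xA0
  0xA0 ⊕ 0x17 = 0xB7
  0xB7 ⊕ 0xB9 = 0x0E
  0x0E ⊕ 0x14 = 0x1A
  0x1A ⊕ 0xFE = 0xE4

E4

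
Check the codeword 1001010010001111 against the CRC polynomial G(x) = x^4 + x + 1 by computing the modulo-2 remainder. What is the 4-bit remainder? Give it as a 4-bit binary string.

1101

Modulo-2 division of 1001010010001111 by 10011:
  pos 0: 10010 XOR 10011 = 00001
  pos 4: 11001 XOR 10011 = 01010
  pos 5: 10100 XOR 10011 = 00111
  pos 7: 11100 XOR 10011 = 01111
  pos 8: 11111 XOR 10011 = 01100
  pos 9: 11001 XOR 10011 = 01010
  pos 10: 10101 XOR 10011 = 00110
Remainder = 1101 (nonzero — an error is detected).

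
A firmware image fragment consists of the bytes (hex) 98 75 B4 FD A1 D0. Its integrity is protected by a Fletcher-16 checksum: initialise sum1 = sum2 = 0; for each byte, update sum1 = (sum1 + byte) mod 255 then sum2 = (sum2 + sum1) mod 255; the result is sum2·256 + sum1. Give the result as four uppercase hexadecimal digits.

Running sums (mod 255):
  after byte 0 (98): sum1=152, sum2=152
  after byte 1 (75): sum1=14, sum2=166
  after byte 2 (B4): sum1=194, sum2=105
  after byte 3 (FD): sum1=192, sum2=42
  after byte 4 (A1): sum1=98, sum2=140
  after byte 5 (D0): sum1=51, sum2=191
Checksum = sum2·256 + sum1 = 191·256 + 51 = 48947 = 0xBF33.

BF33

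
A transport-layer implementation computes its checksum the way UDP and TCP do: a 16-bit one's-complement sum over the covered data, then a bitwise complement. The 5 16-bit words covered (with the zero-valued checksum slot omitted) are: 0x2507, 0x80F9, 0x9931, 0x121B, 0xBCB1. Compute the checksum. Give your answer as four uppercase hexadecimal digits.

F200

One's-complement addition (fold any carry out of bit 15 back into bit 0):
  0x2507 + 0x80F9 = 0x0A600
  0xA600 + 0x9931 = 0x13F31 → wrap carry → 0x3F32
  0x3F32 + 0x121B = 0x0514D
  0x514D + 0xBCB1 = 0x10DFE → wrap carry → 0x0DFF
One's-complement sum = 0x0DFF.
Checksum = ~0x0DFF & 0xFFFF = 0xF200.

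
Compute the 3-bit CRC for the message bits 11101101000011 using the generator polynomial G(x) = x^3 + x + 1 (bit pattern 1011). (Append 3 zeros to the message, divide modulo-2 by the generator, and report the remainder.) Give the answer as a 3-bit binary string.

111

Append 3 zeros: 11101101000011000. Divide by 1011 (XOR where the leading bit is 1):
  pos 0: 1110 XOR 1011 = 0101
  pos 1: 1011 XOR 1011 = 0000
  pos 5: 1010 XOR 1011 = 0001
  pos 8: 1000 XOR 1011 = 0011
  pos 10: 1111 XOR 1011 = 0100
  pos 11: 1000 XOR 1011 = 0011
  pos 13: 1100 XOR 1011 = 0111
Remainder (last 3 bits) = 111. This is the CRC / FCS.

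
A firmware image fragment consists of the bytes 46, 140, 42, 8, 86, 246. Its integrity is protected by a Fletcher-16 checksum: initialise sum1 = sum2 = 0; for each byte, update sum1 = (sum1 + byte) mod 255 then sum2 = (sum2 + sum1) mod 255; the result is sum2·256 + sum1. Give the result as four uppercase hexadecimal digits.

Running sums (mod 255):
  after byte 0 (46): sum1=46, sum2=46
  after byte 1 (140): sum1=186, sum2=232
  after byte 2 (42): sum1=228, sum2=205
  after byte 3 (8): sum1=236, sum2=186
  after byte 4 (86): sum1=67, sum2=253
  after byte 5 (246): sum1=58, sum2=56
Checksum = sum2·256 + sum1 = 56·256 + 58 = 14394 = 0x383A.

383A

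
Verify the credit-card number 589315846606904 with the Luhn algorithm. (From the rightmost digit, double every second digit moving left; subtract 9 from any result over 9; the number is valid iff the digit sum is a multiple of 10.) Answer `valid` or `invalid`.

valid

From the right, keep odd positions and double even positions (subtract 9 from any doubled value over 9):
  doubled (positions 2,4,...): 0 3 3 8 1 6 7 → sum 28
  kept (positions 1,3,...): 4 9 0 6 8 1 9 5 → sum 42
Total = 70.
70 mod 10 = 0, so the number is valid.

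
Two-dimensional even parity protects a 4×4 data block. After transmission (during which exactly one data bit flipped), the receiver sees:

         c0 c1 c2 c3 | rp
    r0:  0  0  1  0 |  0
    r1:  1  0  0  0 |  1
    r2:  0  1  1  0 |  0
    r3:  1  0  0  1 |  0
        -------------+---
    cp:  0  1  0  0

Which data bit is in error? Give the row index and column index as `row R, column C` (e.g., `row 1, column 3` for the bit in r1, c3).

Recompute each row's even parity and compare to rp:
  r0: data parity 1, sent rp 0 → mismatch
  r1: data parity 1, sent rp 1 → ok
  r2: data parity 0, sent rp 0 → ok
  r3: data parity 0, sent rp 0 → ok
Recompute each column's even parity and compare to cp:
  c0: data parity 0, sent cp 0 → ok
  c1: data parity 1, sent cp 1 → ok
  c2: data parity 0, sent cp 0 → ok
  c3: data parity 1, sent cp 0 → mismatch
Exactly one row (r0) and one column (c3) fail → the flipped bit is at their intersection.

row 0, column 3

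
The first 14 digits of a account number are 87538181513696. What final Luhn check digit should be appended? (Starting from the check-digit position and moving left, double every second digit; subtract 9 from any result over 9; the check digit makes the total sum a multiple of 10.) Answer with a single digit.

1

Partial digits right→left: 6 9 6 3 1 5 1 8 1 8 3 5 7 8
Double every second digit counting from the check-digit position (so the 1st, 3rd, 5th, ... of the partial from the right).
  doubled (with −9 where >9): 3 3 2 2 2 6 5 → sum 23
  kept as-is: 9 3 5 8 8 5 8 → sum 46
Total = 23 + 46 = 69.
Check digit = (10 − (69 mod 10)) mod 10 = 1.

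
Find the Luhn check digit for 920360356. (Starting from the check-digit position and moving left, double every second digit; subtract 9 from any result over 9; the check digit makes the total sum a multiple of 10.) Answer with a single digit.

Partial digits right→left: 6 5 3 0 6 3 0 2 9
Double every second digit counting from the check-digit position (so the 1st, 3rd, 5th, ... of the partial from the right).
  doubled (with −9 where >9): 3 6 3 0 9 → sum 21
  kept as-is: 5 0 3 2 → sum 10
Total = 21 + 10 = 31.
Check digit = (10 − (31 mod 10)) mod 10 = 9.

9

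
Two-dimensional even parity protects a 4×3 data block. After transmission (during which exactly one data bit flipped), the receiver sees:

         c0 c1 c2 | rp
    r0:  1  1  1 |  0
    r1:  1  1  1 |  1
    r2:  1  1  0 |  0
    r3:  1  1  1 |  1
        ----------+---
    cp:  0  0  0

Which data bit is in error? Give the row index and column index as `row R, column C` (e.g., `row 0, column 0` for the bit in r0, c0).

Recompute each row's even parity and compare to rp:
  r0: data parity 1, sent rp 0 → mismatch
  r1: data parity 1, sent rp 1 → ok
  r2: data parity 0, sent rp 0 → ok
  r3: data parity 1, sent rp 1 → ok
Recompute each column's even parity and compare to cp:
  c0: data parity 0, sent cp 0 → ok
  c1: data parity 0, sent cp 0 → ok
  c2: data parity 1, sent cp 0 → mismatch
Exactly one row (r0) and one column (c2) fail → the flipped bit is at their intersection.

row 0, column 2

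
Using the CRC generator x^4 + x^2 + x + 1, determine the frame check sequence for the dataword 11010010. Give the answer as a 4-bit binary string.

0011

Append 4 zeros: 110100100000. Divide by 10111 (XOR where the leading bit is 1):
  pos 0: 11010 XOR 10111 = 01101
  pos 1: 11010 XOR 10111 = 01101
  pos 2: 11011 XOR 10111 = 01100
  pos 3: 11000 XOR 10111 = 01111
  pos 4: 11110 XOR 10111 = 01001
  pos 5: 10010 XOR 10111 = 00101
  pos 7: 10100 XOR 10111 = 00011
Remainder (last 4 bits) = 0011. This is the CRC / FCS.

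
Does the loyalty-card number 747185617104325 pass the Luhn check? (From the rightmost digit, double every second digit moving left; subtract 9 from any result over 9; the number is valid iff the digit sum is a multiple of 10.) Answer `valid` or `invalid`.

From the right, keep odd positions and double even positions (subtract 9 from any doubled value over 9):
  doubled (positions 2,4,...): 4 8 2 2 1 2 8 → sum 27
  kept (positions 1,3,...): 5 3 0 7 6 8 7 7 → sum 43
Total = 70.
70 mod 10 = 0, so the number is valid.

valid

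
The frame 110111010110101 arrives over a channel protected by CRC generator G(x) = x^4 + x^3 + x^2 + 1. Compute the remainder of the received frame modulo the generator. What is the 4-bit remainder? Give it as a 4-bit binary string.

0000

Modulo-2 division of 110111010110101 by 11101:
  pos 0: 11011 XOR 11101 = 00110
  pos 2: 11010 XOR 11101 = 00111
  pos 4: 11110 XOR 11101 = 00011
  pos 7: 11110 XOR 11101 = 00011
  pos 10: 11101 XOR 11101 = 00000
Remainder = 0000 (zero — the frame passes the CRC check).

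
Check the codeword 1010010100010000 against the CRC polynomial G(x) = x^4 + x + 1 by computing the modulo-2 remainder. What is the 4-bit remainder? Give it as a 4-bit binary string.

1101

Modulo-2 division of 1010010100010000 by 10011:
  pos 0: 10100 XOR 10011 = 00111
  pos 2: 11110 XOR 10011 = 01101
  pos 3: 11011 XOR 10011 = 01000
  pos 4: 10000 XOR 10011 = 00011
  pos 7: 11001 XOR 10011 = 01010
  pos 8: 10100 XOR 10011 = 00111
  pos 10: 11100 XOR 10011 = 01111
  pos 11: 11110 XOR 10011 = 01101
Remainder = 1101 (nonzero — an error is detected).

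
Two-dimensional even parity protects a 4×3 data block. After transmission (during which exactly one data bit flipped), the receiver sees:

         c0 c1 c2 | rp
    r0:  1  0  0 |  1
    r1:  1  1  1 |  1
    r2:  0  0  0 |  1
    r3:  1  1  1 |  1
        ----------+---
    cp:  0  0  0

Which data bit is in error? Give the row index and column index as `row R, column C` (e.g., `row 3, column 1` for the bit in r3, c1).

row 2, column 0

Recompute each row's even parity and compare to rp:
  r0: data parity 1, sent rp 1 → ok
  r1: data parity 1, sent rp 1 → ok
  r2: data parity 0, sent rp 1 → mismatch
  r3: data parity 1, sent rp 1 → ok
Recompute each column's even parity and compare to cp:
  c0: data parity 1, sent cp 0 → mismatch
  c1: data parity 0, sent cp 0 → ok
  c2: data parity 0, sent cp 0 → ok
Exactly one row (r2) and one column (c0) fail → the flipped bit is at their intersection.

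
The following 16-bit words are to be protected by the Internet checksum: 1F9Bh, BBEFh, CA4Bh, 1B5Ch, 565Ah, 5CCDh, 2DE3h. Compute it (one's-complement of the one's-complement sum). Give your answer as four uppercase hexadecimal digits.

One's-complement addition (fold any carry out of bit 15 back into bit 0):
  0x1F9B + 0xBBEF = 0x0DB8A
  0xDB8A + 0xCA4B = 0x1A5D5 → wrap carry → 0xA5D6
  0xA5D6 + 0x1B5C = 0x0C132
  0xC132 + 0x565A = 0x1178C → wrap carry → 0x178D
  0x178D + 0x5CCD = 0x0745A
  0x745A + 0x2DE3 = 0x0A23D
One's-complement sum = 0xA23D.
Checksum = ~0xA23D & 0xFFFF = 0x5DC2.

5DC2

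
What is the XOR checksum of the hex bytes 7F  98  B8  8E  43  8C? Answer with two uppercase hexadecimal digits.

1E

XOR the bytes together:
  start with 0x7F
  0x7F ⊕ 0x98 = 0xE7
  0xE7 ⊕ 0xB8 = 0x5F
  0x5F ⊕ 0x8E = 0xD1
  0xD1 ⊕ 0x43 = 0x92
  0x92 ⊕ 0x8C = 0x1E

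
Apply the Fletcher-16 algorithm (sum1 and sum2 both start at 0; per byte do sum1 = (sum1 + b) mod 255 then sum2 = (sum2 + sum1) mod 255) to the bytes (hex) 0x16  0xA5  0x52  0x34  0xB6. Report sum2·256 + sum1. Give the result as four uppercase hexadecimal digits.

Running sums (mod 255):
  after byte 0 (0x16): sum1=22, sum2=22
  after byte 1 (0xA5): sum1=187, sum2=209
  after byte 2 (0x52): sum1=14, sum2=223
  after byte 3 (0x34): sum1=66, sum2=34
  after byte 4 (0xB6): sum1=248, sum2=27
Checksum = sum2·256 + sum1 = 27·256 + 248 = 7160 = 0x1BF8.

1BF8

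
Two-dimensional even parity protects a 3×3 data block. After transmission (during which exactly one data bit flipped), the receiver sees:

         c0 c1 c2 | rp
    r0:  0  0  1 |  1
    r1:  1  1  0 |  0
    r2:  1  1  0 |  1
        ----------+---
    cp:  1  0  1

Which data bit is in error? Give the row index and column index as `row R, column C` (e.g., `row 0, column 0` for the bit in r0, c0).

Recompute each row's even parity and compare to rp:
  r0: data parity 1, sent rp 1 → ok
  r1: data parity 0, sent rp 0 → ok
  r2: data parity 0, sent rp 1 → mismatch
Recompute each column's even parity and compare to cp:
  c0: data parity 0, sent cp 1 → mismatch
  c1: data parity 0, sent cp 0 → ok
  c2: data parity 1, sent cp 1 → ok
Exactly one row (r2) and one column (c0) fail → the flipped bit is at their intersection.

row 2, column 0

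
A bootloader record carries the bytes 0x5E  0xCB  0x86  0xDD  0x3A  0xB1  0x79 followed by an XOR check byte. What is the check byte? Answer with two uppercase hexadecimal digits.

XOR the bytes together:
  start with 0x5E
  0x5E ⊕ 0xCB = 0x95
  0x95 ⊕ 0x86 = 0x13
  0x13 ⊕ 0xDD = 0xCE
  0xCE ⊕ 0x3A = 0xF4
  0xF4 ⊕ 0xB1 = 0x45
  0x45 ⊕ 0x79 = 0x3C

3C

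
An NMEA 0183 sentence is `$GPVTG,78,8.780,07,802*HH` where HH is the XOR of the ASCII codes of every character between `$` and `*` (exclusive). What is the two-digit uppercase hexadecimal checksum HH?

49

XOR the ASCII codes of the payload characters:
  'G' = 0x47 → acc = 0x47
  'P' = 0x50 → acc = 0x17
  'V' = 0x56 → acc = 0x41
  'T' = 0x54 → acc = 0x15
  'G' = 0x47 → acc = 0x52
  ',' = 0x2C → acc = 0x7E
  '7' = 0x37 → acc = 0x49
  '8' = 0x38 → acc = 0x71
  ',' = 0x2C → acc = 0x5D
  '8' = 0x38 → acc = 0x65
  '.' = 0x2E → acc = 0x4B
  '7' = 0x37 → acc = 0x7C
  '8' = 0x38 → acc = 0x44
  '0' = 0x30 → acc = 0x74
  ',' = 0x2C → acc = 0x58
  '0' = 0x30 → acc = 0x68
  '7' = 0x37 → acc = 0x5F
  ',' = 0x2C → acc = 0x73
  '8' = 0x38 → acc = 0x4B
  '0' = 0x30 → acc = 0x7B
  '2' = 0x32 → acc = 0x49
Checksum = 0x49.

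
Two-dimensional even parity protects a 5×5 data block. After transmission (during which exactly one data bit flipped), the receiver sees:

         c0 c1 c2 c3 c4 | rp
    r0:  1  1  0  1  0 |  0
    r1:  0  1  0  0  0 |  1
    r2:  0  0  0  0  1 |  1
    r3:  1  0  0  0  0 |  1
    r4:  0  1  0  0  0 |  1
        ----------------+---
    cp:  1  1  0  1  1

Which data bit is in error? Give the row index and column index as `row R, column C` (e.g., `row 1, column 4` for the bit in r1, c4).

Recompute each row's even parity and compare to rp:
  r0: data parity 1, sent rp 0 → mismatch
  r1: data parity 1, sent rp 1 → ok
  r2: data parity 1, sent rp 1 → ok
  r3: data parity 1, sent rp 1 → ok
  r4: data parity 1, sent rp 1 → ok
Recompute each column's even parity and compare to cp:
  c0: data parity 0, sent cp 1 → mismatch
  c1: data parity 1, sent cp 1 → ok
  c2: data parity 0, sent cp 0 → ok
  c3: data parity 1, sent cp 1 → ok
  c4: data parity 1, sent cp 1 → ok
Exactly one row (r0) and one column (c0) fail → the flipped bit is at their intersection.

row 0, column 0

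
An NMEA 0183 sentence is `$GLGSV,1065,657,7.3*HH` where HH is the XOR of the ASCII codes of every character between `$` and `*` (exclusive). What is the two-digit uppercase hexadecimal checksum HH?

79

XOR the ASCII codes of the payload characters:
  'G' = 0x47 → acc = 0x47
  'L' = 0x4C → acc = 0x0B
  'G' = 0x47 → acc = 0x4C
  'S' = 0x53 → acc = 0x1F
  'V' = 0x56 → acc = 0x49
  ',' = 0x2C → acc = 0x65
  '1' = 0x31 → acc = 0x54
  '0' = 0x30 → acc = 0x64
  '6' = 0x36 → acc = 0x52
  '5' = 0x35 → acc = 0x67
  ',' = 0x2C → acc = 0x4B
  '6' = 0x36 → acc = 0x7D
  '5' = 0x35 → acc = 0x48
  '7' = 0x37 → acc = 0x7F
  ',' = 0x2C → acc = 0x53
  '7' = 0x37 → acc = 0x64
  '.' = 0x2E → acc = 0x4A
  '3' = 0x33 → acc = 0x79
Checksum = 0x79.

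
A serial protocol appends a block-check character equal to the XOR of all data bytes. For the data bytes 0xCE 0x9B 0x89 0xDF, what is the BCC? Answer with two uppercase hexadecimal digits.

XOR the bytes together:
  start with 0xCE
  0xCE ⊕ 0x9B = 0x55
  0x55 ⊕ 0x89 = 0xDC
  0xDC ⊕ 0xDF = 0x03

03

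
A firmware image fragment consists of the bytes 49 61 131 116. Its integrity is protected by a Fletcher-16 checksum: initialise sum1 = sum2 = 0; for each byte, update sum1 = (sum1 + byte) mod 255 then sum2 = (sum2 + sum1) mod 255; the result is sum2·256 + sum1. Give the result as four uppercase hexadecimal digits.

Running sums (mod 255):
  after byte 0 (49): sum1=49, sum2=49
  after byte 1 (61): sum1=110, sum2=159
  after byte 2 (131): sum1=241, sum2=145
  after byte 3 (116): sum1=102, sum2=247
Checksum = sum2·256 + sum1 = 247·256 + 102 = 63334 = 0xF766.

F766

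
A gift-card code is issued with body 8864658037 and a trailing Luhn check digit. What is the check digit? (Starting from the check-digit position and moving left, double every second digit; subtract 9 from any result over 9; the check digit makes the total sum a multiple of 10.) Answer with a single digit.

Partial digits right→left: 7 3 0 8 5 6 4 6 8 8
Double every second digit counting from the check-digit position (so the 1st, 3rd, 5th, ... of the partial from the right).
  doubled (with −9 where >9): 5 0 1 8 7 → sum 21
  kept as-is: 3 8 6 6 8 → sum 31
Total = 21 + 31 = 52.
Check digit = (10 − (52 mod 10)) mod 10 = 8.

8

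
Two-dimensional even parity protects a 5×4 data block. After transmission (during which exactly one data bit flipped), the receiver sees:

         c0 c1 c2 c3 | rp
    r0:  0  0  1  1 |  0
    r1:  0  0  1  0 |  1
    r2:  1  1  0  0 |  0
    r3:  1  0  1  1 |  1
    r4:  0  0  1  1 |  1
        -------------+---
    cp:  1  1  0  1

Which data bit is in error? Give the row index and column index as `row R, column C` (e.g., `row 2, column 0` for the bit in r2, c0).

Recompute each row's even parity and compare to rp:
  r0: data parity 0, sent rp 0 → ok
  r1: data parity 1, sent rp 1 → ok
  r2: data parity 0, sent rp 0 → ok
  r3: data parity 1, sent rp 1 → ok
  r4: data parity 0, sent rp 1 → mismatch
Recompute each column's even parity and compare to cp:
  c0: data parity 0, sent cp 1 → mismatch
  c1: data parity 1, sent cp 1 → ok
  c2: data parity 0, sent cp 0 → ok
  c3: data parity 1, sent cp 1 → ok
Exactly one row (r4) and one column (c0) fail → the flipped bit is at their intersection.

row 4, column 0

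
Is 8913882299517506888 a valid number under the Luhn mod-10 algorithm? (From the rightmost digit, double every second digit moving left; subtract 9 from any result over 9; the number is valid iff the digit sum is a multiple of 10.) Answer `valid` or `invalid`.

invalid

From the right, keep odd positions and double even positions (subtract 9 from any doubled value over 9):
  doubled (positions 2,4,...): 7 3 1 2 9 4 7 6 9 → sum 48
  kept (positions 1,3,...): 8 8 0 7 5 9 2 8 1 8 → sum 56
Total = 104.
104 mod 10 = 4, so the number is invalid.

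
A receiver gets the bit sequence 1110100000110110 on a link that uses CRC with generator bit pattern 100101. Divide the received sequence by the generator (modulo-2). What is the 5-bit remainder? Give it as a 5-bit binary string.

01010

Modulo-2 division of 1110100000110110 by 100101:
  pos 0: 111010 XOR 100101 = 011111
  pos 1: 111110 XOR 100101 = 011011
  pos 2: 110110 XOR 100101 = 010011
  pos 3: 100110 XOR 100101 = 000011
  pos 7: 110110 XOR 100101 = 010011
  pos 8: 100111 XOR 100101 = 000010
Remainder = 01010 (nonzero — an error is detected).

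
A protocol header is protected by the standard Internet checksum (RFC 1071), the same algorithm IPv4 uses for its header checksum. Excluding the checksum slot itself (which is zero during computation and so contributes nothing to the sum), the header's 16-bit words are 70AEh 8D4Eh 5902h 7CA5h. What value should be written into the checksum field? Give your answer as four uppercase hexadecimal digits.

One's-complement addition (fold any carry out of bit 15 back into bit 0):
  0x70AE + 0x8D4E = 0x0FDFC
  0xFDFC + 0x5902 = 0x156FE → wrap carry → 0x56FF
  0x56FF + 0x7CA5 = 0x0D3A4
One's-complement sum = 0xD3A4.
Checksum = ~0xD3A4 & 0xFFFF = 0x2C5B.

2C5B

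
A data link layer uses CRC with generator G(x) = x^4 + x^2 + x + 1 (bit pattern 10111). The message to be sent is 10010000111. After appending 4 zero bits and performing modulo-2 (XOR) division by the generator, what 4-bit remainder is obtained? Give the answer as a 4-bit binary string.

Append 4 zeros: 100100001110000. Divide by 10111 (XOR where the leading bit is 1):
  pos 0: 10010 XOR 10111 = 00101
  pos 2: 10100 XOR 10111 = 00011
  pos 5: 11011 XOR 10111 = 01100
  pos 6: 11001 XOR 10111 = 01110
  pos 7: 11100 XOR 10111 = 01011
  pos 8: 10110 XOR 10111 = 00001
Remainder (last 4 bits) = 0100. This is the CRC / FCS.

0100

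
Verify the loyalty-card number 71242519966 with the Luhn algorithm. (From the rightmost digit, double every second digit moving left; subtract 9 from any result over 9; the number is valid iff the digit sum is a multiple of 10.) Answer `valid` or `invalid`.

valid

From the right, keep odd positions and double even positions (subtract 9 from any doubled value over 9):
  doubled (positions 2,4,...): 3 9 1 8 2 → sum 23
  kept (positions 1,3,...): 6 9 1 2 2 7 → sum 27
Total = 50.
50 mod 10 = 0, so the number is valid.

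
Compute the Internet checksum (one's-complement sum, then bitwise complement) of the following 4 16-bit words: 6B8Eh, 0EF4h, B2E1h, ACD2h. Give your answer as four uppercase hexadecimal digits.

25C9

One's-complement addition (fold any carry out of bit 15 back into bit 0):
  0x6B8E + 0x0EF4 = 0x07A82
  0x7A82 + 0xB2E1 = 0x12D63 → wrap carry → 0x2D64
  0x2D64 + 0xACD2 = 0x0DA36
One's-complement sum = 0xDA36.
Checksum = ~0xDA36 & 0xFFFF = 0x25C9.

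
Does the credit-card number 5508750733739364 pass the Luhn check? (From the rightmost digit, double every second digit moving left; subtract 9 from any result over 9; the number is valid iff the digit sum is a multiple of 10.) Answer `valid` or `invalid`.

From the right, keep odd positions and double even positions (subtract 9 from any doubled value over 9):
  doubled (positions 2,4,...): 3 9 5 6 0 5 0 1 → sum 29
  kept (positions 1,3,...): 4 3 3 3 7 5 8 5 → sum 38
Total = 67.
67 mod 10 = 7, so the number is invalid.

invalid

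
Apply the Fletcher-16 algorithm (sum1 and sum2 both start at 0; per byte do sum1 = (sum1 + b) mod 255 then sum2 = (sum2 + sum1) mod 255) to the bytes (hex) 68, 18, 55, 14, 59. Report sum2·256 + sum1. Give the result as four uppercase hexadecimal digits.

EB43

Running sums (mod 255):
  after byte 0 (68): sum1=104, sum2=104
  after byte 1 (18): sum1=128, sum2=232
  after byte 2 (55): sum1=213, sum2=190
  after byte 3 (14): sum1=233, sum2=168
  after byte 4 (59): sum1=67, sum2=235
Checksum = sum2·256 + sum1 = 235·256 + 67 = 60227 = 0xEB43.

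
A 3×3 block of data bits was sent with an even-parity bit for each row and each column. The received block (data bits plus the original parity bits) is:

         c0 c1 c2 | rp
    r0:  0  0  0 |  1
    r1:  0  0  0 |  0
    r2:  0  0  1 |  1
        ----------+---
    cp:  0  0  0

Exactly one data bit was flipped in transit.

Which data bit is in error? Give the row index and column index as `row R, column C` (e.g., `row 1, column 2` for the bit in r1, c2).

row 0, column 2

Recompute each row's even parity and compare to rp:
  r0: data parity 0, sent rp 1 → mismatch
  r1: data parity 0, sent rp 0 → ok
  r2: data parity 1, sent rp 1 → ok
Recompute each column's even parity and compare to cp:
  c0: data parity 0, sent cp 0 → ok
  c1: data parity 0, sent cp 0 → ok
  c2: data parity 1, sent cp 0 → mismatch
Exactly one row (r0) and one column (c2) fail → the flipped bit is at their intersection.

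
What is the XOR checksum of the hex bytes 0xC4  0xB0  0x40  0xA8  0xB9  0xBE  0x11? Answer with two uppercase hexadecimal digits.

8A

XOR the bytes together:
  start with 0xC4
  0xC4 ⊕ 0xB0 = 0x74
  0x74 ⊕ 0x40 = 0x34
  0x34 ⊕ 0xA8 = 0x9C
  0x9C ⊕ 0xB9 = 0x25
  0x25 ⊕ 0xBE = 0x9B
  0x9B ⊕ 0x11 = 0x8A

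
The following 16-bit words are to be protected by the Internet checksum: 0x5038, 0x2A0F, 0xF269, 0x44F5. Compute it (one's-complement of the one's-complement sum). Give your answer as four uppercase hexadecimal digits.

One's-complement addition (fold any carry out of bit 15 back into bit 0):
  0x5038 + 0x2A0F = 0x07A47
  0x7A47 + 0xF269 = 0x16CB0 → wrap carry → 0x6CB1
  0x6CB1 + 0x44F5 = 0x0B1A6
One's-complement sum = 0xB1A6.
Checksum = ~0xB1A6 & 0xFFFF = 0x4E59.

4E59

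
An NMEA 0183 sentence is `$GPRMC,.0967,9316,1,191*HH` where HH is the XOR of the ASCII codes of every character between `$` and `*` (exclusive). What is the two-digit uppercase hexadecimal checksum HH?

XOR the ASCII codes of the payload characters:
  'G' = 0x47 → acc = 0x47
  'P' = 0x50 → acc = 0x17
  'R' = 0x52 → acc = 0x45
  'M' = 0x4D → acc = 0x08
  'C' = 0x43 → acc = 0x4B
  ',' = 0x2C → acc = 0x67
  '.' = 0x2E → acc = 0x49
  '0' = 0x30 → acc = 0x79
  '9' = 0x39 → acc = 0x40
  '6' = 0x36 → acc = 0x76
  '7' = 0x37 → acc = 0x41
  ',' = 0x2C → acc = 0x6D
  '9' = 0x39 → acc = 0x54
  '3' = 0x33 → acc = 0x67
  '1' = 0x31 → acc = 0x56
  '6' = 0x36 → acc = 0x60
  ',' = 0x2C → acc = 0x4C
  '1' = 0x31 → acc = 0x7D
  ',' = 0x2C → acc = 0x51
  '1' = 0x31 → acc = 0x60
  '9' = 0x39 → acc = 0x59
  '1' = 0x31 → acc = 0x68
Checksum = 0x68.

68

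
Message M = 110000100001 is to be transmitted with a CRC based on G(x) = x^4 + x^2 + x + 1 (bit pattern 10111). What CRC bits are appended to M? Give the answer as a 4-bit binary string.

Append 4 zeros: 1100001000010000. Divide by 10111 (XOR where the leading bit is 1):
  pos 0: 11000 XOR 10111 = 01111
  pos 1: 11110 XOR 10111 = 01001
  pos 2: 10011 XOR 10111 = 00100
  pos 4: 10000 XOR 10111 = 00111
  pos 6: 11100 XOR 10111 = 01011
  pos 7: 10111 XOR 10111 = 00000
Remainder (last 4 bits) = 0000. This is the CRC / FCS.

0000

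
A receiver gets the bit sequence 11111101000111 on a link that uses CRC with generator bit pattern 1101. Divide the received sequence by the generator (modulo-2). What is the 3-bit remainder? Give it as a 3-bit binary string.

Modulo-2 division of 11111101000111 by 1101:
  pos 0: 1111 XOR 1101 = 0010
  pos 2: 1011 XOR 1101 = 0110
  pos 3: 1100 XOR 1101 = 0001
  pos 6: 1100 XOR 1101 = 0001
  pos 9: 1011 XOR 1101 = 0110
  pos 10: 1101 XOR 1101 = 0000
Remainder = 000 (zero — the frame passes the CRC check).

000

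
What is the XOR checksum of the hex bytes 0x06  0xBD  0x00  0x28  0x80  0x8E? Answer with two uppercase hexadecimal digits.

9D

XOR the bytes together:
  start with 0x06
  0x06 ⊕ 0xBD = 0xBB
  0xBB ⊕ 0x00 = 0xBB
  0xBB ⊕ 0x28 = 0x93
  0x93 ⊕ 0x80 = 0x13
  0x13 ⊕ 0x8E = 0x9D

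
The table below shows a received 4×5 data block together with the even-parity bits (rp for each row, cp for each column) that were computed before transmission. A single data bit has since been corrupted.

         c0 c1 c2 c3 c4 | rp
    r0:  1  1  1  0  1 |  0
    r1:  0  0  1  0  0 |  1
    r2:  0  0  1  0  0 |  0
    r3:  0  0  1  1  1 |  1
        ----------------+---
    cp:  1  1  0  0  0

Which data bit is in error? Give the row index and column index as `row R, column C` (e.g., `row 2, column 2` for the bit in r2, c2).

row 2, column 3

Recompute each row's even parity and compare to rp:
  r0: data parity 0, sent rp 0 → ok
  r1: data parity 1, sent rp 1 → ok
  r2: data parity 1, sent rp 0 → mismatch
  r3: data parity 1, sent rp 1 → ok
Recompute each column's even parity and compare to cp:
  c0: data parity 1, sent cp 1 → ok
  c1: data parity 1, sent cp 1 → ok
  c2: data parity 0, sent cp 0 → ok
  c3: data parity 1, sent cp 0 → mismatch
  c4: data parity 0, sent cp 0 → ok
Exactly one row (r2) and one column (c3) fail → the flipped bit is at their intersection.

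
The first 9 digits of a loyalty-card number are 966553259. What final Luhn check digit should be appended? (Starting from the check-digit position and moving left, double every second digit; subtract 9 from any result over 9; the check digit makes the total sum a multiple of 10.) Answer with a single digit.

Partial digits right→left: 9 5 2 3 5 5 6 6 9
Double every second digit counting from the check-digit position (so the 1st, 3rd, 5th, ... of the partial from the right).
  doubled (with −9 where >9): 9 4 1 3 9 → sum 26
  kept as-is: 5 3 5 6 → sum 19
Total = 26 + 19 = 45.
Check digit = (10 − (45 mod 10)) mod 10 = 5.

5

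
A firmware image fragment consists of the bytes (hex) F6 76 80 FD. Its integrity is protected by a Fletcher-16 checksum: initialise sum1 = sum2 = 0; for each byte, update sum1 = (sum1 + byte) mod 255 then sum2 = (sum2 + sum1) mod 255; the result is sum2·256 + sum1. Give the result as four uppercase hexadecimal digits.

Running sums (mod 255):
  after byte 0 (F6): sum1=246, sum2=246
  after byte 1 (76): sum1=109, sum2=100
  after byte 2 (80): sum1=237, sum2=82
  after byte 3 (FD): sum1=235, sum2=62
Checksum = sum2·256 + sum1 = 62·256 + 235 = 16107 = 0x3EEB.

3EEB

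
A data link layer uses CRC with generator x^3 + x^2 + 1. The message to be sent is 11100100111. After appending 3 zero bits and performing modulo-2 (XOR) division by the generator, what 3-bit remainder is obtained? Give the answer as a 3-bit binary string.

001

Append 3 zeros: 11100100111000. Divide by 1101 (XOR where the leading bit is 1):
  pos 0: 1110 XOR 1101 = 0011
  pos 2: 1101 XOR 1101 = 0000
  pos 8: 1110 XOR 1101 = 0011
  pos 10: 1100 XOR 1101 = 0001
Remainder (last 3 bits) = 001. This is the CRC / FCS.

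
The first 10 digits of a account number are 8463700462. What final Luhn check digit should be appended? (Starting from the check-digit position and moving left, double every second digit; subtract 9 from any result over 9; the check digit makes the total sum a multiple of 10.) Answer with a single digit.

7

Partial digits right→left: 2 6 4 0 0 7 3 6 4 8
Double every second digit counting from the check-digit position (so the 1st, 3rd, 5th, ... of the partial from the right).
  doubled (with −9 where >9): 4 8 0 6 8 → sum 26
  kept as-is: 6 0 7 6 8 → sum 27
Total = 26 + 27 = 53.
Check digit = (10 − (53 mod 10)) mod 10 = 7.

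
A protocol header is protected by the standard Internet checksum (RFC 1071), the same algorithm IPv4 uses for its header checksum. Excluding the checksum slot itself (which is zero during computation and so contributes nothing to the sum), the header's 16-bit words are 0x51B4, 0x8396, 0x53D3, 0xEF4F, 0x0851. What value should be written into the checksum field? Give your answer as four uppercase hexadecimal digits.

One's-complement addition (fold any carry out of bit 15 back into bit 0):
  0x51B4 + 0x8396 = 0x0D54A
  0xD54A + 0x53D3 = 0x1291D → wrap carry → 0x291E
  0x291E + 0xEF4F = 0x1186D → wrap carry → 0x186E
  0x186E + 0x0851 = 0x020BF
One's-complement sum = 0x20BF.
Checksum = ~0x20BF & 0xFFFF = 0xDF40.

DF40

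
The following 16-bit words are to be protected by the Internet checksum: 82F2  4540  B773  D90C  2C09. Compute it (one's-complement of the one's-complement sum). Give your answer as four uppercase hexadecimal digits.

7B43

One's-complement addition (fold any carry out of bit 15 back into bit 0):
  0x82F2 + 0x4540 = 0x0C832
  0xC832 + 0xB773 = 0x17FA5 → wrap carry → 0x7FA6
  0x7FA6 + 0xD90C = 0x158B2 → wrap carry → 0x58B3
  0x58B3 + 0x2C09 = 0x084BC
One's-complement sum = 0x84BC.
Checksum = ~0x84BC & 0xFFFF = 0x7B43.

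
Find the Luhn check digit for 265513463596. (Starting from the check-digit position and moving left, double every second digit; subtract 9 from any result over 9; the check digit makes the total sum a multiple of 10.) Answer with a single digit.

9

Partial digits right→left: 6 9 5 3 6 4 3 1 5 5 6 2
Double every second digit counting from the check-digit position (so the 1st, 3rd, 5th, ... of the partial from the right).
  doubled (with −9 where >9): 3 1 3 6 1 3 → sum 17
  kept as-is: 9 3 4 1 5 2 → sum 24
Total = 17 + 24 = 41.
Check digit = (10 − (41 mod 10)) mod 10 = 9.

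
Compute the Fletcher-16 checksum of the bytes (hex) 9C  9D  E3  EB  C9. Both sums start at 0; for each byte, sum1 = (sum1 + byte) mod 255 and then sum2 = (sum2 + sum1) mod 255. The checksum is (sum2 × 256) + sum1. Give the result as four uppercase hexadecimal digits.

Running sums (mod 255):
  after byte 0 (9C): sum1=156, sum2=156
  after byte 1 (9D): sum1=58, sum2=214
  after byte 2 (E3): sum1=30, sum2=244
  after byte 3 (EB): sum1=10, sum2=254
  after byte 4 (C9): sum1=211, sum2=210
Checksum = sum2·256 + sum1 = 210·256 + 211 = 53971 = 0xD2D3.

D2D3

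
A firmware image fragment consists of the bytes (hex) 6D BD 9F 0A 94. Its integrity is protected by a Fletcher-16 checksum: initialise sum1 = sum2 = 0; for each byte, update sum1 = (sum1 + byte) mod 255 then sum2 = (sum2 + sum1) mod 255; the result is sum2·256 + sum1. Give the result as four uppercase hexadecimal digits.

A169

Running sums (mod 255):
  after byte 0 (6D): sum1=109, sum2=109
  after byte 1 (BD): sum1=43, sum2=152
  after byte 2 (9F): sum1=202, sum2=99
  after byte 3 (0A): sum1=212, sum2=56
  after byte 4 (94): sum1=105, sum2=161
Checksum = sum2·256 + sum1 = 161·256 + 105 = 41321 = 0xA169.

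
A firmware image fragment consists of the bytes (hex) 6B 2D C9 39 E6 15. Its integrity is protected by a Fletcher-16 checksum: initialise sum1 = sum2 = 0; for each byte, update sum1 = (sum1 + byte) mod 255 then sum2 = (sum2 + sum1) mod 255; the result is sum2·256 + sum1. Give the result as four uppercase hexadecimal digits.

Running sums (mod 255):
  after byte 0 (6B): sum1=107, sum2=107
  after byte 1 (2D): sum1=152, sum2=4
  after byte 2 (C9): sum1=98, sum2=102
  after byte 3 (39): sum1=155, sum2=2
  after byte 4 (E6): sum1=130, sum2=132
  after byte 5 (15): sum1=151, sum2=28
Checksum = sum2·256 + sum1 = 28·256 + 151 = 7319 = 0x1C97.

1C97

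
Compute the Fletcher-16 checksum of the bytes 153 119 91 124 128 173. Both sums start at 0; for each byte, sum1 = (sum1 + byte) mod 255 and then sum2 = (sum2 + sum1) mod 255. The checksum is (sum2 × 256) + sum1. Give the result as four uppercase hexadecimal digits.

8017

Running sums (mod 255):
  after byte 0 (153): sum1=153, sum2=153
  after byte 1 (119): sum1=17, sum2=170
  after byte 2 (91): sum1=108, sum2=23
  after byte 3 (124): sum1=232, sum2=0
  after byte 4 (128): sum1=105, sum2=105
  after byte 5 (173): sum1=23, sum2=128
Checksum = sum2·256 + sum1 = 128·256 + 23 = 32791 = 0x8017.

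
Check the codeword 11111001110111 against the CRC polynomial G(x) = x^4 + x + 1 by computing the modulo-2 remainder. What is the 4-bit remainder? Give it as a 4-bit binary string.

Modulo-2 division of 11111001110111 by 10011:
  pos 0: 11111 XOR 10011 = 01100
  pos 1: 11000 XOR 10011 = 01011
  pos 2: 10110 XOR 10011 = 00101
  pos 4: 10111 XOR 10011 = 00100
  pos 6: 10010 XOR 10011 = 00001
Remainder = 1111 (nonzero — an error is detected).

1111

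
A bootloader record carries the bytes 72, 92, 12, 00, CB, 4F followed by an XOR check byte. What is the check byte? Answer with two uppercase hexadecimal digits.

XOR the bytes together:
  start with 0x72
  0x72 ⊕ 0x92 = 0xE0
  0xE0 ⊕ 0x12 = 0xF2
  0xF2 ⊕ 0x00 = 0xF2
  0xF2 ⊕ 0xCB = 0x39
  0x39 ⊕ 0x4F = 0x76

76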